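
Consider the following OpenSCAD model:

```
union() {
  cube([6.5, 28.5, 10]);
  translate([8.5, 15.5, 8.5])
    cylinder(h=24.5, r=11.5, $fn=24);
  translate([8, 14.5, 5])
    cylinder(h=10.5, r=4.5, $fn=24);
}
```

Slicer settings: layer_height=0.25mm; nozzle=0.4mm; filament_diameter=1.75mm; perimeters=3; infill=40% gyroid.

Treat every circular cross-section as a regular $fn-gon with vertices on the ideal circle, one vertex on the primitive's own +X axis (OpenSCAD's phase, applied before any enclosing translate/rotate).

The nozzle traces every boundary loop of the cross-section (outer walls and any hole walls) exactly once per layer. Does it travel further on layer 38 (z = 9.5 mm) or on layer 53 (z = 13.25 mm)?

Layer 38 (z = 9.5): the 6.5×28.5 cube contributes its full rectangle (perimeter 70.00 mm); the r=11.5 cylinder at (8.5, 15.5) contributes a regular 24-gon of circumradius 11.5 (perimeter = 2·24·11.500·sin(180°/24) = 72.05 mm); the cylinder at (8, 14.5): section is a regular 24-gon, circumradius r=4.5 (perimeter = 2·24·4.500·sin(180°/24) = 28.19 mm); Combining (union): the regions partially overlap (shared area 192.04 mm²), so the edge portions inside another operand are dropped and the merged outline is re-measured after clipping — boundary = 89.09 mm. So its perimeter = 89.09 mm. Layer 53 (z = 13.25): the cube is not intersected at this z (z outside [0, 10]); the r=11.5 cylinder at (8.5, 15.5) gives a regular 24-gon of circumradius 11.5 (constant along its height) (perimeter = 2·24·11.500·sin(180°/24) = 72.05 mm); the r=4.5 cylinder at (8, 14.5) contributes a regular 24-gon of circumradius 4.5 (perimeter = 2·24·4.500·sin(180°/24) = 28.19 mm); Combining (union): the r=4.5 cylinder at (8, 14.5) lies entirely inside the r=11.5 cylinder at (8.5, 15.5), so the union is just the r=11.5 cylinder at (8.5, 15.5) — boundary = 72.05 mm. So its perimeter = 72.05 mm. Layer 38 is larger (89.09 vs 72.05 mm).

layer 38 (z = 9.5 mm)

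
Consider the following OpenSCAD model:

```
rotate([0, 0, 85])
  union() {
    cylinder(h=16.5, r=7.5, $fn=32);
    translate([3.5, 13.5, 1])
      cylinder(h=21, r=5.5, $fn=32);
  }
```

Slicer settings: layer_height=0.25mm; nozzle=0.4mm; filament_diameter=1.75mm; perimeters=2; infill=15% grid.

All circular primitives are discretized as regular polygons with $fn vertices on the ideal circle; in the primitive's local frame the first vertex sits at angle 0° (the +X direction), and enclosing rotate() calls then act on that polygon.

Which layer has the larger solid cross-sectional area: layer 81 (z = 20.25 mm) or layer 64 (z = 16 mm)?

layer 64 (z = 16 mm)

Layer 81 (z = 20.25): the cylinder is not intersected at this z (z outside [0, 16.5]); the cylinder at (3.5, 13.5): section is a regular 32-gon, circumradius r=5.5 (area = (32/2)·5.500²·sin(360°/32) = 94.42 mm²); Merging all regions: only the r=5.5 cylinder at (3.5, 13.5) is present, so the union is just that shape — area = 94.42 mm²; (whole slice rotated 85° about Z — lengths, areas and connectivity unchanged). So its area = 94.42 mm². Layer 64 (z = 16): the r=7.5 cylinder gives a regular 32-gon of circumradius 7.5 (constant along its height) (area = (32/2)·7.500²·sin(360°/32) = 175.58 mm²); the r=5.5 cylinder at (3.5, 13.5) contributes a regular 32-gon of circumradius 5.5 (area = (32/2)·5.500²·sin(360°/32) = 94.42 mm²); Merging all regions: the 2 present regions are separate (no shared area or edge), so areas and boundary lengths simply add and each stays a separate island — area = 270.01 mm²; (whole slice rotated 85° about Z — lengths, areas and connectivity unchanged). So its area = 270.01 mm². Layer 64 is larger (270.01 vs 94.42 mm²).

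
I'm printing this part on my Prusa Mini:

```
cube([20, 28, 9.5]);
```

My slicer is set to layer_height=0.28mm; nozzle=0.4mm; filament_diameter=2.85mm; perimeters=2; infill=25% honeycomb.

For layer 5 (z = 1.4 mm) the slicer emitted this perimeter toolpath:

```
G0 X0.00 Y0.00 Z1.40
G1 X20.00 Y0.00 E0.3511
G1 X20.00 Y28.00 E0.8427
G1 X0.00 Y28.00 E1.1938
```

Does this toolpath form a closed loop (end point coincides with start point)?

Start point (G0): (0.00, 0.00). End point (last G1): the path does not return to the start — open.

no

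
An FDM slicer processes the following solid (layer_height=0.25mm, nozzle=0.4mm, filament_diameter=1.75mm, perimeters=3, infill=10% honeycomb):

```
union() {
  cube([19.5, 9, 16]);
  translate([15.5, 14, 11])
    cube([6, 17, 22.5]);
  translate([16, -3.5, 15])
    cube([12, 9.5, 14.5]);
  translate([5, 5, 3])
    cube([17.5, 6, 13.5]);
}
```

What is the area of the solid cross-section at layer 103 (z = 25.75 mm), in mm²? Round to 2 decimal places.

At z = 25.75 mm: the cube does not reach this height (z outside [0, 16]); the 6×17 cube at (15.5, 14) contributes its full rectangle (area 102.00 mm²); the 12×9.5 cube at (16, -3.5) contributes its full rectangle (area 114.00 mm²); the cube at (5, 5) is not intersected at this z (z outside [3, 16.5]); Combining (union): the 2 present regions are separate (no shared area or edge), so areas and boundary lengths simply add and each stays a separate island — area = 216.00 mm². Overall, the cross-section has 2 separate islands. Net area = 216.00 mm².

216.00 mm²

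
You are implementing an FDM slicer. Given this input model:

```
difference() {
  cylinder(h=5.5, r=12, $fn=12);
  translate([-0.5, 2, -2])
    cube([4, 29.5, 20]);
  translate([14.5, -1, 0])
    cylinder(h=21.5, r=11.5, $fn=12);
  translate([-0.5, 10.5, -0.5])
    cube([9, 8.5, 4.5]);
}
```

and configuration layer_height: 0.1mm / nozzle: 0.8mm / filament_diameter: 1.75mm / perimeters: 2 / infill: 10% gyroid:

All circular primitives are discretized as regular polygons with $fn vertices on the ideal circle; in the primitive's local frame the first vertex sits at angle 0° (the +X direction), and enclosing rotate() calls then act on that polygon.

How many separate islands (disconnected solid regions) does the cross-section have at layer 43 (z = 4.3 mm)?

At z = 4.3 mm: the r=12 cylinder contributes a regular 12-gon of circumradius 12; the 4×29.5 cube at (-0.5, 2) contributes its full rectangle; the r=11.5 cylinder at (14.5, -1) contributes a regular 12-gon of circumradius 11.5; the cube at (-0.5, 10.5) is absent (z outside [-0.5, 4]); Taking the first minus the rest: starting from the r=12 cylinder, the 4×29.5 cube at (-0.5, 2) partially overlaps it — only the 38.33 mm² overlap (of its 118.00 mm²) is removed, clipping the outline; the r=11.5 cylinder at (14.5, -1) partially overlaps it — only the 103.85 mm² overlap (of its 396.75 mm²) is removed, clipping the outline — 1 connected region. Overall, the cross-section is a single solid region. Island count = 1.

1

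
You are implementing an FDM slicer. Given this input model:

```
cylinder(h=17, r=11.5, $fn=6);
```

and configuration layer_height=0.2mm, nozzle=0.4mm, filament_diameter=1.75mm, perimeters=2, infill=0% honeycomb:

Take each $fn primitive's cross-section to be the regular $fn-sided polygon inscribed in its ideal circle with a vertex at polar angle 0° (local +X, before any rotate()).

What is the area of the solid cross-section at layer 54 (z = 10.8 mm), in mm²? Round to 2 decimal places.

343.60 mm²

At z = 10.8 mm: the cylinder: section is a regular 6-gon, circumradius r=11.5 (area = (6/2)·11.500²·sin(360°/6) = 343.60 mm²). Overall, the cross-section is a single solid region. Net area = 343.60 mm².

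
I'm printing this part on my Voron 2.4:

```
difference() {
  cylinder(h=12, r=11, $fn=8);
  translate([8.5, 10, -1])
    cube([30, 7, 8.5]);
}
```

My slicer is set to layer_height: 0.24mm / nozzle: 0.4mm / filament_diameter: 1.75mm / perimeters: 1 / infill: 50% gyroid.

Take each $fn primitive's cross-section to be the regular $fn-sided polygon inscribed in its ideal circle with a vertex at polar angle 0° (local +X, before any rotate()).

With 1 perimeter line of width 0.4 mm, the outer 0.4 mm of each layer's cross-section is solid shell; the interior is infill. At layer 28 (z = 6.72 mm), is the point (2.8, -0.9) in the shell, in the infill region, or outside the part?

infill

At z = 6.72 mm: the cylinder: section is a regular 8-gon, circumradius r=11; the cube at (8.5, 10) (footprint 30×7) is included at this height; After the difference (first − rest): starting from the r=11 cylinder, the 30×7 cube at (8.5, 10) misses the remaining region (no effect) — 1 connected region. Overall, the cross-section is a single solid region. The nearest boundary edge runs (11.00, 0.00)→(7.78, -7.78); distance from the point to it = 7.23 mm. The point is inside the cross-section and 7.23 mm from the nearest boundary — more than the 0.4 mm shell width (1 × 0.4), so it's in the infill interior.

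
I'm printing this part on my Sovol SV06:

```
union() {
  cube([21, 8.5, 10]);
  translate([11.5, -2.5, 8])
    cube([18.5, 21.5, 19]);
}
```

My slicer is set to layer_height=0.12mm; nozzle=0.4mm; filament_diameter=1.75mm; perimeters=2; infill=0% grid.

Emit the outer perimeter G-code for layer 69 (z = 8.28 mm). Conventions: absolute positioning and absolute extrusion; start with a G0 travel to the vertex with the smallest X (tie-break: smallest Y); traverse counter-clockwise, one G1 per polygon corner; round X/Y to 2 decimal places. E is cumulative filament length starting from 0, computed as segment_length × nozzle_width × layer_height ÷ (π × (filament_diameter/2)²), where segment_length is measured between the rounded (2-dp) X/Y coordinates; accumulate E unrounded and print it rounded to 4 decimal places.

G0 X0.00 Y0.00 Z8.28
G1 X11.50 Y0.00 E0.2295
G1 X11.50 Y-2.50 E0.2794
G1 X30.00 Y-2.50 E0.6486
G1 X30.00 Y19.00 E1.0776
G1 X11.50 Y19.00 E1.4468
G1 X11.50 Y8.50 E1.6564
G1 X0.00 Y8.50 E1.8858
G1 X0.00 Y0.00 E2.0555

At z = 8.28 mm: the cube is present — its section is the full 21×8.5 rectangle; the cube at (11.5, -2.5) (footprint 18.5×21.5) is included at this height; Taking the union: the regions partially overlap (shared area 80.75 mm²), so overlapping operands fuse into one piece — 1 connected region. The outline is a single polygon with 8 vertices. Extrusion per mm of travel: 0.4 × 0.12 / (π × 0.875²) = 0.019956. Accumulating E over each segment gives final E = 2.0555.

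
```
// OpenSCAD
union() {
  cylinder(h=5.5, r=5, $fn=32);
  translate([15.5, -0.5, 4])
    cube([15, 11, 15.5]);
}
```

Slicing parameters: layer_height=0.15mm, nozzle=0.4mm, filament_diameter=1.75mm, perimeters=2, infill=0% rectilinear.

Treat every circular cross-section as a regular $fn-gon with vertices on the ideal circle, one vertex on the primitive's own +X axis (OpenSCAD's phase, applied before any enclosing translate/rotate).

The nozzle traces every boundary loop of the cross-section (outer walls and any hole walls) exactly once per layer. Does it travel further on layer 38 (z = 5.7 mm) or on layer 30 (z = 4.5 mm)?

layer 30 (z = 4.5 mm)

Layer 38 (z = 5.7): the cylinder is not intersected at this z (z outside [0, 5.5]); the cube at (15.5, -0.5) (footprint 15×11) is included at this height (perimeter 52.00 mm); Combining (union): only the 15×11 cube at (15.5, -0.5) is present, so the union is just that shape — boundary = 52.00 mm. So its perimeter = 52.00 mm. Layer 30 (z = 4.5): the r=5 cylinder contributes a regular 32-gon of circumradius 5 (perimeter = 2·32·5.000·sin(180°/32) = 31.37 mm); the 15×11 cube at (15.5, -0.5) contributes its full rectangle (perimeter 52.00 mm); Combining (union): the 2 present regions are separate (no shared area or edge), so areas and boundary lengths simply add and each stays a separate island — boundary = 83.37 mm. So its perimeter = 83.37 mm. Layer 30 is larger (83.37 vs 52.00 mm).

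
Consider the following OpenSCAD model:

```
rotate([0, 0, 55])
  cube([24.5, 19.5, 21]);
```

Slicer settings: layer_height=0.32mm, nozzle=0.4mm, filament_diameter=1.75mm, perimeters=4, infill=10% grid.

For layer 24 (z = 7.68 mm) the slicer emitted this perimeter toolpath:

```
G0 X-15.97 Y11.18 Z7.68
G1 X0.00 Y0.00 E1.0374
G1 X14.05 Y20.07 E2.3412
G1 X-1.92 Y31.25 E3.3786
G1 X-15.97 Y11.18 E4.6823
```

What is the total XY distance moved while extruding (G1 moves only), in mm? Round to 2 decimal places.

Sum the Euclidean lengths of each G1 segment: total = 87.99 mm.

87.99 mm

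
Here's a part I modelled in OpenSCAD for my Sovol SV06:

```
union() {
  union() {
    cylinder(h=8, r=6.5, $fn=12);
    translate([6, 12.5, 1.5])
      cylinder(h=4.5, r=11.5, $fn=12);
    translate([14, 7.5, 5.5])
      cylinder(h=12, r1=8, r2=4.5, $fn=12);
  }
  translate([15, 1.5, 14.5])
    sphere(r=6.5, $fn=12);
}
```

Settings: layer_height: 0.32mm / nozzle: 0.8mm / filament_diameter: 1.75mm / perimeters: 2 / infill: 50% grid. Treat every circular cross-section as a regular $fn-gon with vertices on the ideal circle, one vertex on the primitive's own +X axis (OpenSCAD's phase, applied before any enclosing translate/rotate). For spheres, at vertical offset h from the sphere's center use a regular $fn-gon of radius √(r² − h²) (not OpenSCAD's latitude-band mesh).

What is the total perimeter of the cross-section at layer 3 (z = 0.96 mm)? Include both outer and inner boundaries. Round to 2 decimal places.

40.38 mm

At z = 0.96 mm: the r=6.5 cylinder contributes a regular 12-gon of circumradius 6.5 (perimeter = 2·12·6.500·sin(180°/12) = 40.38 mm); the cylinder at (6, 12.5) does not reach this height (z outside [1.5, 6]); the cone at (14, 7.5) is not intersected at this z (z outside [5.5, 17.5]); Combining (union): only the r=6.5 cylinder is present, so the union is just that shape — boundary = 40.38 mm; the sphere at (15, 1.5) is not intersected at this z (|z−center|=13.540 > r=6.5); Combining (union): only that combined region is present, so the union is just that shape — boundary = 40.38 mm. Overall, the cross-section is a single solid region. Total boundary length (outer) = 40.38 mm.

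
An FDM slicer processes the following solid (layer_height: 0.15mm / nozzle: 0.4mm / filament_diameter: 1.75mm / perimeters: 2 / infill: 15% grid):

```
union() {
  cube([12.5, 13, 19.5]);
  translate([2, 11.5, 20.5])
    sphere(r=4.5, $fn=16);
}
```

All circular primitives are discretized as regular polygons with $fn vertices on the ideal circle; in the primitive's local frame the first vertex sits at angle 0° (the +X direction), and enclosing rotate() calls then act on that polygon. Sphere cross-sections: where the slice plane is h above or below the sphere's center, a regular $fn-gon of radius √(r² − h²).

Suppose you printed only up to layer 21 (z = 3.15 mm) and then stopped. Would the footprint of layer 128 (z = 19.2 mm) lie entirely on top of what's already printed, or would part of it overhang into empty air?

part overhangs

Compare the two slices. At z = 3.15: the cube is present — its section is the full 12.5×13 rectangle (area 162.50 mm²); the sphere at (2, 11.5) is absent (|z−center|=17.350 > r=4.5); Combining (union): only the 12.5×13 cube is present, so the union is just that shape — area = 162.50 mm². At z = 19.2: the cube (footprint 12.5×13) is included at this height (area 162.50 mm²); the r=4.5 sphere at (2, 11.5) slices to a regular 16-gon of circumradius 4.308 (√(r²−h²) with h=1.3 from center) (area = (16/2)·4.308²·sin(360°/16) = 56.82 mm²); Merging all regions: the regions partially overlap — summed areas 219.32 mm² minus the doubly-counted overlap 31.63 mm² gives 187.69 mm² — area = 187.69 mm². Checking containment: at z = 19.2 the cross-section extends beyond the z = 3.15 cross-section by about 25.19 mm².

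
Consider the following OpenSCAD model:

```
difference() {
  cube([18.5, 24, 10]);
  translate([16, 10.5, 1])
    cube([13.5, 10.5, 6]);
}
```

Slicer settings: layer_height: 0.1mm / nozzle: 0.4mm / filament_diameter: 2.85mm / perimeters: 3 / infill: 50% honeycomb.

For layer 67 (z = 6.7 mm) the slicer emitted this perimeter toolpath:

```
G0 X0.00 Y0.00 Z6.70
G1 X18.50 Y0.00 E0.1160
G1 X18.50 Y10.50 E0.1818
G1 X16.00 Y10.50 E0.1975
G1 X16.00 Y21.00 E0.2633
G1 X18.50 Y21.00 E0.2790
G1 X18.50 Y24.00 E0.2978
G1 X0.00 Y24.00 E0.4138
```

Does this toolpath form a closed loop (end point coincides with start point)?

no

Start point (G0): (0.00, 0.00). End point (last G1): the path does not return to the start — open.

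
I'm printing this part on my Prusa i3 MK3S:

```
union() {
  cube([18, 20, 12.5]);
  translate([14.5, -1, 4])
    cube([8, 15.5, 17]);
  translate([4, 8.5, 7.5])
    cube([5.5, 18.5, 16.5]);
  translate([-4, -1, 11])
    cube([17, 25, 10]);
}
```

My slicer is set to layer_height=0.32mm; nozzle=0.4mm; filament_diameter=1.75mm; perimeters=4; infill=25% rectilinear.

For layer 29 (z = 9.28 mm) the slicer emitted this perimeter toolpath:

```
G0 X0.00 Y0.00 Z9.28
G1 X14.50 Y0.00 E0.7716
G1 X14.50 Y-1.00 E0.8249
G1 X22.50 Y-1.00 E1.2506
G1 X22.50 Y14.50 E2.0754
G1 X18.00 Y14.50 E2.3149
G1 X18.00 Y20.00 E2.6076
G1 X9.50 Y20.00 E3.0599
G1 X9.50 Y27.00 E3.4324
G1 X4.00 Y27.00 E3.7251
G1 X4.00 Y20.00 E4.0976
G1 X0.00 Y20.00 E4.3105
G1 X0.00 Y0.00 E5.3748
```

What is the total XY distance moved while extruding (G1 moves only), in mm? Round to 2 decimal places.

Sum the Euclidean lengths of each G1 segment: total = 101.00 mm.

101.00 mm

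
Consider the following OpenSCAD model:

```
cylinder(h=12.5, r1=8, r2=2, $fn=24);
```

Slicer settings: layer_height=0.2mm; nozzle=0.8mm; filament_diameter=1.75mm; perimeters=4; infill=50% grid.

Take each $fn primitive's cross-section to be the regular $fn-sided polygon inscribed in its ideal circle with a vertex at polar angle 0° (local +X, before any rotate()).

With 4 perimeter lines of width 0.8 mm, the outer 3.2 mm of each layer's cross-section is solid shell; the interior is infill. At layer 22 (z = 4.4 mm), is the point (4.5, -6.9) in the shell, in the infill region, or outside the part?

outside

At z = 4.4 mm: the cone (r1=8→r2=2) has section circumradius 5.888 here — a regular 24-gon. Overall, the cross-section is a single solid region. The nearest boundary edge runs (2.94, -5.10)→(4.16, -4.16); distance from the point to it = 2.38 mm. The point is not inside any of the regions above, so it lies outside the cross-section (2.38 mm from the nearest boundary).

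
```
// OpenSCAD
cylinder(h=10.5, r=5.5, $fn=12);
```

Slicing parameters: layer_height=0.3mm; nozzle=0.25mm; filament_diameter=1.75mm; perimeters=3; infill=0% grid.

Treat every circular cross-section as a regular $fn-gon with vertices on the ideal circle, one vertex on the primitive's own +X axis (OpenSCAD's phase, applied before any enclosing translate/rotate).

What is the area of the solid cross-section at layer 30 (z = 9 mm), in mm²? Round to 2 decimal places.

90.75 mm²

At z = 9 mm: the r=5.5 cylinder contributes a regular 12-gon of circumradius 5.5 (area = (12/2)·5.500²·sin(360°/12) = 90.75 mm²). Overall, the cross-section is a single solid region. Net area = 90.75 mm².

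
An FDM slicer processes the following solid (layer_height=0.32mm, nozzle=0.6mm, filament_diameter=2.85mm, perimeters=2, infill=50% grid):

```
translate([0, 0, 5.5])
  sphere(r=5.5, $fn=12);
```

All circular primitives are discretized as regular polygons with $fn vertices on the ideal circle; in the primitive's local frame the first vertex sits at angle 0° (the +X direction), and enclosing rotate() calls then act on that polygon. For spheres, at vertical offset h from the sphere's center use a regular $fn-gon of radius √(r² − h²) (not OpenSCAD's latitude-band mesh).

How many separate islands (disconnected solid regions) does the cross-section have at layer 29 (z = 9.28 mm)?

At z = 9.28 mm: the r=5.5 sphere slices to a regular 12-gon of circumradius 3.995 (√(r²−h²) with h=3.78 from center). Overall, the cross-section is a single solid region. Island count = 1.

1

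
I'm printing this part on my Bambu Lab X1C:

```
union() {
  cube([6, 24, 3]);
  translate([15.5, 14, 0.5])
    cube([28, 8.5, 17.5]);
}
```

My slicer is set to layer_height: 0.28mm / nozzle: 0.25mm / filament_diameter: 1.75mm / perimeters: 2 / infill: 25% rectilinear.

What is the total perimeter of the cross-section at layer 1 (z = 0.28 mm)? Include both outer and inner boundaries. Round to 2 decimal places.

At z = 0.28 mm: the cube is present — its section is the full 6×24 rectangle (perimeter 60.00 mm); the cube at (15.5, 14) is not intersected at this z (z outside [0.5, 18]); Taking the union: only the 6×24 cube is present, so the union is just that shape — boundary = 60.00 mm. Overall, the cross-section is a single solid region. Total boundary length (outer) = 60.00 mm.

60.00 mm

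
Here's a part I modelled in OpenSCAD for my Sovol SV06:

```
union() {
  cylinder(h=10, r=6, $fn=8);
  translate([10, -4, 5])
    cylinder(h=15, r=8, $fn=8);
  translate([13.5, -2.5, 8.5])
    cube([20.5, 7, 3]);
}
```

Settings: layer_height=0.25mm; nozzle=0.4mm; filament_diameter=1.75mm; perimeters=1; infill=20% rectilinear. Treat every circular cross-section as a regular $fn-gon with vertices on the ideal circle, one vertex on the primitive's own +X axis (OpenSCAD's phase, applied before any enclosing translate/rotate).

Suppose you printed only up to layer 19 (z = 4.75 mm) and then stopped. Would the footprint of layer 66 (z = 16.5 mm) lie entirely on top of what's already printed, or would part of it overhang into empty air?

Compare the two slices. At z = 4.75: the r=6 cylinder gives a regular 8-gon of circumradius 6 (constant along its height) (area = (8/2)·6.000²·sin(360°/8) = 101.82 mm²); the cylinder at (10, -4) does not reach this height (z outside [5, 20]); the cube at (13.5, -2.5) does not reach this height (z outside [8.5, 11.5]); Merging all regions: only the r=6 cylinder is present, so the union is just that shape — area = 101.82 mm². At z = 16.5: the cylinder is absent (z outside [0, 10]); the cylinder at (10, -4): section is a regular 8-gon, circumradius r=8 (area = (8/2)·8.000²·sin(360°/8) = 181.02 mm²); the cube at (13.5, -2.5) is not intersected at this z (z outside [8.5, 11.5]); Combining (union): only the r=8 cylinder at (10, -4) is present, so the union is just that shape — area = 181.02 mm². Checking containment: at z = 16.5 the cross-section extends beyond the z = 4.75 cross-section by about 167.38 mm².

part overhangs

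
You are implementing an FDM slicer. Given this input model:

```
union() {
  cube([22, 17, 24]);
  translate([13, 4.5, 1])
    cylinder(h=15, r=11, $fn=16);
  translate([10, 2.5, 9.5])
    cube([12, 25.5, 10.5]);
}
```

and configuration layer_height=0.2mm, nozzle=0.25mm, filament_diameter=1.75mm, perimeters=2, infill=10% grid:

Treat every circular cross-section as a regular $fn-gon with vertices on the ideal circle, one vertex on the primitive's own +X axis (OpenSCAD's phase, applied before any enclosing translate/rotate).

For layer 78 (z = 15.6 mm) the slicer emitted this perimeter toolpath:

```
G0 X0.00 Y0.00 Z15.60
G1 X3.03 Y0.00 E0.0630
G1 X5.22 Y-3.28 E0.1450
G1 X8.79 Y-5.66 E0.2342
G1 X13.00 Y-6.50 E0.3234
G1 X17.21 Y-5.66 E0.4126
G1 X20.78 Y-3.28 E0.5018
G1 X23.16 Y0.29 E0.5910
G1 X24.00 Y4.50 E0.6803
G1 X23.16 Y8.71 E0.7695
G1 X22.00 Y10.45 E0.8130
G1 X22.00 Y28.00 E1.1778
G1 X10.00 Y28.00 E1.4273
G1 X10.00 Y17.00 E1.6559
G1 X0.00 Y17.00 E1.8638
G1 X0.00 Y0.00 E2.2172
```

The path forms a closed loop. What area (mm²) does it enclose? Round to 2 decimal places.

610.91 mm²

Apply the shoelace formula to the sequence of (X, Y) vertices; enclosed area = 610.91 mm².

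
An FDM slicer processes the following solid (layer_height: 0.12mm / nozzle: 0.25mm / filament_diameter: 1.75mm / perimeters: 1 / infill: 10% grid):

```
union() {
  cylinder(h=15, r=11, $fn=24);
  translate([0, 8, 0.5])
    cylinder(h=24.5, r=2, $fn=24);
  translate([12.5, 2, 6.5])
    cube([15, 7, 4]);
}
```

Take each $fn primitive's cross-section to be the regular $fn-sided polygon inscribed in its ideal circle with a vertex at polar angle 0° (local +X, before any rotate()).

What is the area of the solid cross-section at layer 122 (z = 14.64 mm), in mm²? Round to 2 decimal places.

At z = 14.64 mm: the r=11 cylinder gives a regular 24-gon of circumradius 11 (constant along its height) (area = (24/2)·11.000²·sin(360°/24) = 375.81 mm²); the cylinder at (0, 8): section is a regular 24-gon, circumradius r=2 (area = (24/2)·2.000²·sin(360°/24) = 12.42 mm²); the cube at (12.5, 2) is not intersected at this z (z outside [6.5, 10.5]); Taking the union: the r=2 cylinder at (0, 8) lies entirely inside the r=11 cylinder, so the union is just the r=11 cylinder — area = 375.81 mm². Overall, the cross-section is a single solid region. Net area = 375.81 mm².

375.81 mm²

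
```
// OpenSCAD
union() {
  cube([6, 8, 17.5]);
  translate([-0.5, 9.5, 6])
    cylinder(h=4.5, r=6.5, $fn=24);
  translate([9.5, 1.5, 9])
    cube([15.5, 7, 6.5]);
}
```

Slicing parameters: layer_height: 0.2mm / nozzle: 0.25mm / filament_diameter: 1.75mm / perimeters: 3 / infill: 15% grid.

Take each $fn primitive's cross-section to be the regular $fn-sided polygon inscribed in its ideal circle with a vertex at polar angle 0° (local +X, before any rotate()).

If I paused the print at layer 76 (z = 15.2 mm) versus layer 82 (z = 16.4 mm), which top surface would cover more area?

layer 76 (z = 15.2 mm)

Layer 76 (z = 15.2): the cube is present — its section is the full 6×8 rectangle (area 48.00 mm²); the cylinder at (-0.5, 9.5) is absent (z outside [6, 10.5]); the cube at (9.5, 1.5) (footprint 15.5×7) is included at this height (area 108.50 mm²); Combining (union): the 2 present regions are separate (no shared area or edge), so areas and boundary lengths simply add and each stays a separate island — area = 156.50 mm². So its area = 156.50 mm². Layer 82 (z = 16.4): the 6×8 cube contributes its full rectangle (area 48.00 mm²); the cylinder at (-0.5, 9.5) is absent (z outside [6, 10.5]); the cube at (9.5, 1.5) does not reach this height (z outside [9, 15.5]); Merging all regions: only the 6×8 cube is present, so the union is just that shape — area = 48.00 mm². So its area = 48.00 mm². Layer 76 is larger (156.50 vs 48.00 mm²).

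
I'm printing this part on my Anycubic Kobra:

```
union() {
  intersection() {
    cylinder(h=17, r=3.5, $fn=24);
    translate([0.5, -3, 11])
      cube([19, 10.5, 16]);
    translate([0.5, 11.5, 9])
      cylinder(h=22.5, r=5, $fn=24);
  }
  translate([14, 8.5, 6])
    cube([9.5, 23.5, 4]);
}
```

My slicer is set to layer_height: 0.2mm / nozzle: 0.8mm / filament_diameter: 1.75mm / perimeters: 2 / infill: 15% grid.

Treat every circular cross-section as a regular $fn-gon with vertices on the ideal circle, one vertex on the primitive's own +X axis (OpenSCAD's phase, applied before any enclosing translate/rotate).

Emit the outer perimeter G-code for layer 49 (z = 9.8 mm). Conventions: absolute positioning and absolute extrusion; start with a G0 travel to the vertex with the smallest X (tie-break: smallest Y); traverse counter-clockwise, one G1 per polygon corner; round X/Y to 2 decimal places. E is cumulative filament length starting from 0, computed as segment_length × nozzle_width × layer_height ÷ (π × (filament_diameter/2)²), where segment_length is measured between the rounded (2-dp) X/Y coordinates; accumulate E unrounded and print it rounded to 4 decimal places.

At z = 9.8 mm: the r=3.5 cylinder contributes a regular 24-gon of circumradius 3.5; the cube at (0.5, -3) is absent (z outside [11, 27]); the cylinder at (0.5, 11.5): section is a regular 24-gon, circumradius r=5; After intersecting: at least one operand is absent at this height, so nothing remains; the cube at (14, 8.5) (footprint 9.5×23.5) is included at this height; Merging all regions: only the 9.5×23.5 cube at (14, 8.5) is present, so the union is just that shape — 1 connected region. The outline is a single polygon with 4 vertices. Extrusion per mm of travel: 0.8 × 0.2 / (π × 0.875²) = 0.066520. Accumulating E over each segment gives final E = 4.3903.

G0 X14.00 Y8.50 Z9.80
G1 X23.50 Y8.50 E0.6319
G1 X23.50 Y32.00 E2.1952
G1 X14.00 Y32.00 E2.8271
G1 X14.00 Y8.50 E4.3903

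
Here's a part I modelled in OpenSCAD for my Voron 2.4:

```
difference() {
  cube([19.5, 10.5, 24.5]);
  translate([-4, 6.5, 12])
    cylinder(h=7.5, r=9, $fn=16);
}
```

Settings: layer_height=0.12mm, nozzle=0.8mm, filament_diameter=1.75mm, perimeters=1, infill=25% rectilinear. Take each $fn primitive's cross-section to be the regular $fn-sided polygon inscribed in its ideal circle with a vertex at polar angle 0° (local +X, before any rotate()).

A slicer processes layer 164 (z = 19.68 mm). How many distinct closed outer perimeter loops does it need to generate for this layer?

At z = 19.68 mm: the cube is present — its section is the full 19.5×10.5 rectangle; the cylinder at (-4, 6.5) is not intersected at this z (z outside [12, 19.5]); After the difference (first − rest): none of the subtracted shapes is present at this height, so the 19.5×10.5 cube is unchanged — 1 connected region. The result has 1 disconnected region.

1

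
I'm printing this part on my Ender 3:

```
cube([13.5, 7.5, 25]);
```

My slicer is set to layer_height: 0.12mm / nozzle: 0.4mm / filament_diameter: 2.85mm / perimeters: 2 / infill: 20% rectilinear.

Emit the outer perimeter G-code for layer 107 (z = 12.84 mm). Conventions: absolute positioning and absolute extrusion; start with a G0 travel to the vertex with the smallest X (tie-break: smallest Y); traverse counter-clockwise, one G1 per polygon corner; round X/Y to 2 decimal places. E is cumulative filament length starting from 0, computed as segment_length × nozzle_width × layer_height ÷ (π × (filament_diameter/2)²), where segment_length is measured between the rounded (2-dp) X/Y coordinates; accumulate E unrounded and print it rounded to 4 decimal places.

G0 X0.00 Y0.00 Z12.84
G1 X13.50 Y0.00 E0.1016
G1 X13.50 Y7.50 E0.1580
G1 X0.00 Y7.50 E0.2596
G1 X0.00 Y0.00 E0.3160

At z = 12.84 mm: the 13.5×7.5 cube contributes its full rectangle. The outline is a single polygon with 4 vertices. Extrusion per mm of travel: 0.4 × 0.12 / (π × 1.425²) = 0.007524. Accumulating E over each segment gives final E = 0.3160.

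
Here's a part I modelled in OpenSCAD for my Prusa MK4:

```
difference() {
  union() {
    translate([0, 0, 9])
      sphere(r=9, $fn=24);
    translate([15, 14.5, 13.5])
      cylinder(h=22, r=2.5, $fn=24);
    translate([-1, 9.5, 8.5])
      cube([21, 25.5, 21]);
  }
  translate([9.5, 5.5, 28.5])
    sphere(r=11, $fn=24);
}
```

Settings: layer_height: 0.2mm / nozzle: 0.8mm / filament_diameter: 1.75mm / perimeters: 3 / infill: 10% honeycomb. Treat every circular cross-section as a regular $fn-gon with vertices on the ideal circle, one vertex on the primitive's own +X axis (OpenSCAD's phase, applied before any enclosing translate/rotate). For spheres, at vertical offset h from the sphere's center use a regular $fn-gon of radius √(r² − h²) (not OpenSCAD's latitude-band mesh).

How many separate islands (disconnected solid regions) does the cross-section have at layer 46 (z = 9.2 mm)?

2

At z = 9.2 mm: the r=9 sphere slices to a regular 24-gon of circumradius 8.998 (√(r²−h²) with h=0.2 from center); the cylinder at (15, 14.5) is absent (z outside [13.5, 35.5]); the 21×25.5 cube at (-1, 9.5) contributes its full rectangle; Merging all regions: the 2 present regions are separate (no shared area or edge), so areas and boundary lengths simply add and each stays a separate island — 2 connected regions; the sphere at (9.5, 5.5) is not intersected at this z (|z−center|=19.300 > r=11); Subtracting the remaining from the first: none of the subtracted shapes is present at this height, so the result so far is unchanged — 2 connected regions. Overall, the cross-section has 2 separate islands. Island count = 2.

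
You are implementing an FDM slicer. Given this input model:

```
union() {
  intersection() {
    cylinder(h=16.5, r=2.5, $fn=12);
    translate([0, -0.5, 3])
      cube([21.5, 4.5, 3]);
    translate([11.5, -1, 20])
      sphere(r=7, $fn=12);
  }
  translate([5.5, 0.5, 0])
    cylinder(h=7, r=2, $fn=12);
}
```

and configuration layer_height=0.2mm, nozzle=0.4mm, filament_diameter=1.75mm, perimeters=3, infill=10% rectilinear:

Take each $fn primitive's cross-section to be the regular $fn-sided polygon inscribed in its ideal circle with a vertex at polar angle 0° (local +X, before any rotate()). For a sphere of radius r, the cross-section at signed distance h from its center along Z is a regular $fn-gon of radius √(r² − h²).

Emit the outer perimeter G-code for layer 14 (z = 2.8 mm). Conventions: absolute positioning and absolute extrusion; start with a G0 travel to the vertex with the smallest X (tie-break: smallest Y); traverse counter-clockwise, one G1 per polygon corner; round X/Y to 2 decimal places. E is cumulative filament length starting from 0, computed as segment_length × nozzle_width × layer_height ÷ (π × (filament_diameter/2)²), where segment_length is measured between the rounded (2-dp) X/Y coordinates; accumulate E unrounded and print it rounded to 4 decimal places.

G0 X3.50 Y0.50 Z2.80
G1 X3.77 Y-0.50 E0.0345
G1 X4.50 Y-1.23 E0.0688
G1 X5.50 Y-1.50 E0.1032
G1 X6.50 Y-1.23 E0.1377
G1 X7.23 Y-0.50 E0.1720
G1 X7.50 Y0.50 E0.2065
G1 X7.23 Y1.50 E0.2409
G1 X6.50 Y2.23 E0.2753
G1 X5.50 Y2.50 E0.3097
G1 X4.50 Y2.23 E0.3442
G1 X3.77 Y1.50 E0.3785
G1 X3.50 Y0.50 E0.4130

At z = 2.8 mm: the r=2.5 cylinder contributes a regular 12-gon of circumradius 2.5; the cube at (0, -0.5) is absent (z outside [3, 6]); the sphere at (11.5, -1) does not reach this height (|z−center|=17.200 > r=7); Keeping only the common overlap: at least one operand is absent at this height, so nothing remains; the r=2 cylinder at (5.5, 0.5) gives a regular 12-gon of circumradius 2 (constant along its height); Taking the union: only the r=2 cylinder at (5.5, 0.5) is present, so the union is just that shape — 1 connected region. The outline is a single polygon with 12 vertices. Extrusion per mm of travel: 0.4 × 0.2 / (π × 0.875²) = 0.033260. Accumulating E over each segment gives final E = 0.4130.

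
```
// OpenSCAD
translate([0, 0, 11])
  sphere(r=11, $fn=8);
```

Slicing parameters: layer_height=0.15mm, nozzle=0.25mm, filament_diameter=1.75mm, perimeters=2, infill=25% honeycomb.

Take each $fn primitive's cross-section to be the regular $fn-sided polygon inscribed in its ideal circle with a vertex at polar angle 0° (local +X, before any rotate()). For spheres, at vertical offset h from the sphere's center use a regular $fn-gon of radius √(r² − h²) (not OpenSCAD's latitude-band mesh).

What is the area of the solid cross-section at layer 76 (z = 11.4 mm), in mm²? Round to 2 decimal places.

341.79 mm²

At z = 11.4 mm: the sphere: section is a regular 8-gon, circumradius = √(r²−h²) = √(11²−0.4²) = 10.993 (area = (8/2)·10.993²·sin(360°/8) = 341.79 mm²). Overall, the cross-section is a single solid region. Net area = 341.79 mm².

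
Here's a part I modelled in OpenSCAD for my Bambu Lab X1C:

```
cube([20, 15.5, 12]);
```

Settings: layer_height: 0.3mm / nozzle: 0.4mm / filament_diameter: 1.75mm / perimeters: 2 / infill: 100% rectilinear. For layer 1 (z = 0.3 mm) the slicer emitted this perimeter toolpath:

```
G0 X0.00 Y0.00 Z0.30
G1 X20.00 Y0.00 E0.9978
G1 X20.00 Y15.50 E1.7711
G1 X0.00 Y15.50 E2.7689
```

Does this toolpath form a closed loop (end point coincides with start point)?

no

Start point (G0): (0.00, 0.00). End point (last G1): the path does not return to the start — open.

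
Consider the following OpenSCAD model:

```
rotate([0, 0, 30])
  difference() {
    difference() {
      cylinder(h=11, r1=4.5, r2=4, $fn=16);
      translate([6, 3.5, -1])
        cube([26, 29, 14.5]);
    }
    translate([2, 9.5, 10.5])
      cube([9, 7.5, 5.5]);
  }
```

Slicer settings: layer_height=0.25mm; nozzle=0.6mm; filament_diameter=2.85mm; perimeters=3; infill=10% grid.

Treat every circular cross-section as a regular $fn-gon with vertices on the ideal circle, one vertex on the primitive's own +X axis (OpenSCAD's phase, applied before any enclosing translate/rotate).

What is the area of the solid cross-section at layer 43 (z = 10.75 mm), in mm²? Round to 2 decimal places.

49.26 mm²

At z = 10.75 mm: the cone contributes a regular 16-gon of circumradius 4.011 (interpolated between r1=4.5 and r2=4 at t=0.977) (area = (16/2)·4.011²·sin(360°/16) = 49.26 mm²); the cube at (6, 3.5) is present — its section is the full 26×29 rectangle (area 754.00 mm²); Subtracting the remaining from the first: starting from the cone (49.26 mm²), the 26×29 cube at (6, 3.5) misses the remaining region (no effect) — area = 49.26 mm²; the cube at (2, 9.5) (footprint 9×7.5) is included at this height (area 67.50 mm²); After the difference (first − rest): starting from the result so far (49.26 mm²), the 9×7.5 cube at (2, 9.5) misses the remaining region (no effect) — area = 49.26 mm²; (whole slice rotated 30° about Z — lengths, areas and connectivity unchanged). Overall, the cross-section is a single solid region. Net area = 49.26 mm².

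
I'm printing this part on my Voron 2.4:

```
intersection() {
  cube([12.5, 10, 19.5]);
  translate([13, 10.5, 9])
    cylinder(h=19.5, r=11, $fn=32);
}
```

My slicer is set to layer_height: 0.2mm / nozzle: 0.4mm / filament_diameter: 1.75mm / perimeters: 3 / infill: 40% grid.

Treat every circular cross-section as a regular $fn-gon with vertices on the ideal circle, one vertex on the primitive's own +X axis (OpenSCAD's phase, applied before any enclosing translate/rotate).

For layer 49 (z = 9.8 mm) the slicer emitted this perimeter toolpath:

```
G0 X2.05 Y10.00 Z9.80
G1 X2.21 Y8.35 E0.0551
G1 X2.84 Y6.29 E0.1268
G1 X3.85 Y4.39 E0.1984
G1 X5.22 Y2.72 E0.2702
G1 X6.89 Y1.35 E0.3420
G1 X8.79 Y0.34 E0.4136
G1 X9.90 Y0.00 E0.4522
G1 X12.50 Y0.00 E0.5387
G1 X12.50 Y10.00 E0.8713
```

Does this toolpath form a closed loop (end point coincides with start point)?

Start point (G0): (2.05, 10.00). End point (last G1): the path does not return to the start — open.

no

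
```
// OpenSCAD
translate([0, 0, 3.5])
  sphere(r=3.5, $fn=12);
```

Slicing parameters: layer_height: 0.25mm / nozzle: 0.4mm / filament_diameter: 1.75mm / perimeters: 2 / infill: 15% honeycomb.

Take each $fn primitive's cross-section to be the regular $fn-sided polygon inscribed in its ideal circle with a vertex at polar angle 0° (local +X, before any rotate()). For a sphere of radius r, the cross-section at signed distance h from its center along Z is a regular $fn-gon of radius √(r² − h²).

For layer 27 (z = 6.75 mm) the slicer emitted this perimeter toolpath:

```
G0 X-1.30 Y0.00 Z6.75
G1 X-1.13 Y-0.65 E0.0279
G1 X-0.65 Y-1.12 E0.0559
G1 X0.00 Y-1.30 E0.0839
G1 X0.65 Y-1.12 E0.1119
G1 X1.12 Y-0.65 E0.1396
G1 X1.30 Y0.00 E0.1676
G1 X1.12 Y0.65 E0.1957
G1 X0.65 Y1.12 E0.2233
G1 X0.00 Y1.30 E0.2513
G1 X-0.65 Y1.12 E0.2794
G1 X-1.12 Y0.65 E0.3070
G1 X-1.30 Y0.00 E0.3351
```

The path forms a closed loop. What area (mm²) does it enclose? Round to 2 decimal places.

5.05 mm²

Apply the shoelace formula to the sequence of (X, Y) vertices; enclosed area = 5.05 mm².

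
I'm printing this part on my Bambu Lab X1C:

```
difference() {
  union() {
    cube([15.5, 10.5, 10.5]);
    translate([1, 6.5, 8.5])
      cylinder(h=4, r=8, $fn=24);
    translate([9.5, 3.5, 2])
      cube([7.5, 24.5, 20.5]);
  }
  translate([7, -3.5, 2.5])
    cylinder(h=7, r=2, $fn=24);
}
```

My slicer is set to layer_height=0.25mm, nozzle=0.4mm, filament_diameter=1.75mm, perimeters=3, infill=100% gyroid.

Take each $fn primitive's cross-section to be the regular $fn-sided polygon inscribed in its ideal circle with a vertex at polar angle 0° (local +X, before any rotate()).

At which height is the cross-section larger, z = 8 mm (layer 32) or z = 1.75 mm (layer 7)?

layer 32 (z = 8 mm)

Layer 32 (z = 8): the 15.5×10.5 cube contributes its full rectangle (area 162.75 mm²); the cylinder at (1, 6.5) is not intersected at this z (z outside [8.5, 12.5]); the 7.5×24.5 cube at (9.5, 3.5) contributes its full rectangle (area 183.75 mm²); Merging all regions: the regions partially overlap — summed areas 346.50 mm² minus the doubly-counted overlap 42.00 mm² gives 304.50 mm² — area = 304.50 mm²; the cylinder at (7, -3.5): section is a regular 24-gon, circumradius r=2 (area = (24/2)·2.000²·sin(360°/24) = 12.42 mm²); Subtracting the remaining from the first: starting from the result so far (304.50 mm²), the r=2 cylinder at (7, -3.5) misses the remaining region (no effect) — area = 304.50 mm². So its area = 304.50 mm². Layer 7 (z = 1.75): the cube (footprint 15.5×10.5) is included at this height (area 162.75 mm²); the cylinder at (1, 6.5) is not intersected at this z (z outside [8.5, 12.5]); the cube at (9.5, 3.5) is not intersected at this z (z outside [2, 22.5]); Taking the union: only the 15.5×10.5 cube is present, so the union is just that shape — area = 162.75 mm²; the cylinder at (7, -3.5) is absent (z outside [2.5, 9.5]); Taking the first minus the rest: none of the subtracted shapes is present at this height, so that combined region is unchanged — area = 162.75 mm². So its area = 162.75 mm². Layer 32 is larger (304.50 vs 162.75 mm²).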